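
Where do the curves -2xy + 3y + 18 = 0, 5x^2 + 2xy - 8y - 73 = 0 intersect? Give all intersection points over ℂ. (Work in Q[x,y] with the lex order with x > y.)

Compute a lex Gröbner basis by Buchberger's algorithm.
f_1 = -2xy + 3y + 18, LT = xy.
f_2 = 5x^2 + 2xy - 8y - 73, LT = x^2.

S(f_1,f_2): lcm = x^2y. S = -2/5xy^2 - 3/2xy - 9x + 8/5y^2 + 73/5y.
  reduce S modulo (f_1, f_2):
  remainder -9x + y^2 + 35/4y - 27/2 ≠ 0; add h_3 = -9x + y^2 + 35/4y - 27/2 to the basis.

S(f_1,h_3): lcm = xy. S = 1/9y^3 + 35/36y^2 - 3y - 9.
  reduce S modulo (f_1, f_2, h_3):
  remainder 1/9y^3 + 35/36y^2 - 3y - 9 ≠ 0; add h_4 = 1/9y^3 + 35/36y^2 - 3y - 9 to the basis.

The other S-polynomials (S(f_2,h_3), S(f_1,h_4), S(f_2,h_4), S(h_3,h_4)) all reduce to 0 modulo the current basis, so we have a Gröbner basis.
Inter-reduce: drop elements whose leading term is divisible by another's, tail-reduce, and make monic.
Reduced Gröbner basis: {x - 1/9y^2 - 35/36y + 3/2, y^3 + 35/4y^2 - 27y - 81}.

Elimination: the polynomial y^3 + 35/4y^2 - 27y - 81 lies in the elimination ideal for y, so y ∈ {-2, -27/8 + 9*sqrt(41)/8, -9*sqrt(41)/8 - 27/8}. For each such y, the remaining basis elements (now univariate) give the rest of the solution.
  y = -2: the earlier basis element becomes x + 3 = 0, giving x = -3 — point (-3, -2).
  y = -27/8 + 9*sqrt(41)/8: the earlier basis element becomes x - 9/4 - sqrt(41)/4 = 0, giving x = sqrt(41)/4 + 9/4 — point (sqrt(41)/4 + 9/4, -27/8 + 9*sqrt(41)/8).
  y = -9*sqrt(41)/8 - 27/8: the earlier basis element becomes x - 9/4 + sqrt(41)/4 = 0, giving x = 9/4 - sqrt(41)/4 — point (9/4 - sqrt(41)/4, -9*sqrt(41)/8 - 27/8).

{(-3, -2), (sqrt(41)/4 + 9/4, -27/8 + 9*sqrt(41)/8), (9/4 - sqrt(41)/4, -9*sqrt(41)/8 - 27/8)}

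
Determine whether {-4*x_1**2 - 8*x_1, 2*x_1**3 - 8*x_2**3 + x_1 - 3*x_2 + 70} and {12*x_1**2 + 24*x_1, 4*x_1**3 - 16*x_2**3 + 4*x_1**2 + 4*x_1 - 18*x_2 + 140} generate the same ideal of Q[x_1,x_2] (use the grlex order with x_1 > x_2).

No, the ideals differ.

Equality of ideals is decidable: compute both reduced Gröbner bases (unique for the ordering) and check whether they agree.
Buchberger on the first generating set:
f_1 = -4*x_1**2 - 8*x_1, LT = x_1**2.
f_2 = 2*x_1**3 - 8*x_2**3 + x_1 - 3*x_2 + 70, LT = x_1**3.

S(f_1,f_2): lcm = x_1**3. S = 4*x_2**3 + 2*x_1**2 - 1/2*x_1 + 3/2*x_2 - 35.
  leading term x_2**3: no divisor's leading term divides it; move 4*x_2**3 to the remainder.
  leading term x_1**2: subtract (-1/2)·f_1 from 2*x_1**2 - 1/2*x_1 + 3/2*x_2 - 35 → -9/2*x_1 + 3/2*x_2 - 35
  leading term x_1: no divisor's leading term divides it; move -9/2*x_1 to the remainder.
  leading term x_2: no divisor's leading term divides it; move 3/2*x_2 to the remainder.
  leading term 1: no divisor's leading term divides it; move -35 to the remainder.
  remainder 4*x_2**3 - 9/2*x_1 + 3/2*x_2 - 35 ≠ 0; add g_3 = 4*x_2**3 - 9/2*x_1 + 3/2*x_2 - 35 to the basis.

The other S-polynomials (S(f_1,g_3), S(f_2,g_3)) all reduce to 0 modulo the current basis, so we have a Gröbner basis.
Inter-reduce: drop elements whose leading term is divisible by another's, tail-reduce, and make monic.
Reduced Gröbner basis: {x_2**3 - 9/8*x_1 + 3/8*x_2 - 35/4, x_1**2 + 2*x_1}.

Buchberger on the second generating set:
h_1 = 12*x_1**2 + 24*x_1, LT = x_1**2.
h_2 = 4*x_1**3 - 16*x_2**3 + 4*x_1**2 + 4*x_1 - 18*x_2 + 140, LT = x_1**3.

S(h_1,h_2): lcm = x_1**3. S = 4*x_2**3 + x_1**2 - x_1 + 9/2*x_2 - 35.
  leading term x_2**3: no divisor's leading term divides it; move 4*x_2**3 to the remainder.
  leading term x_1**2: subtract (1/12)·h_1 from x_1**2 - x_1 + 9/2*x_2 - 35 → -3*x_1 + 9/2*x_2 - 35
  leading term x_1: no divisor's leading term divides it; move -3*x_1 to the remainder.
  leading term x_2: no divisor's leading term divides it; move 9/2*x_2 to the remainder.
  leading term 1: no divisor's leading term divides it; move -35 to the remainder.
  remainder 4*x_2**3 - 3*x_1 + 9/2*x_2 - 35 ≠ 0; add k_3 = 4*x_2**3 - 3*x_1 + 9/2*x_2 - 35 to the basis.

The other S-polynomials (S(h_1,k_3), S(h_2,k_3)) all reduce to 0 modulo the current basis, so we have a Gröbner basis.
Inter-reduce: drop elements whose leading term is divisible by another's, tail-reduce, and make monic.
Reduced Gröbner basis: {x_2**3 - 3/4*x_1 + 9/8*x_2 - 35/4, x_1**2 + 2*x_1}.

The bases are distinct; the ideals are different.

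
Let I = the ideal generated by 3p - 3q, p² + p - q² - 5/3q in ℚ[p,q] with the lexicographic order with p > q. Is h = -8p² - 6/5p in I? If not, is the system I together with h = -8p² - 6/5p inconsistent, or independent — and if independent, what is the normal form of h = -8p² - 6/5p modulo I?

First compute the reduced Gröbner basis of I by Buchberger's algorithm.
f_1 = 3p - 3q, LT = p.
f_2 = p² + p - q² - 5/3q, LT = p².

S(f_1,f_2): lcm = p². S = -pq - p + q² + 5/3q.
  leading term pq: subtract (-⅓q)·f_1 from -pq - p + q² + 5/3q → -p + 5/3q
  leading term p: subtract (-⅓)·f_1 from -p + 5/3q → ⅔q
  leading term q: no divisor's leading term divides it; move ⅔q to the remainder.
  remainder ⅔q ≠ 0; add k_3 = ⅔q to the basis.

The other S-polynomials (S(f_1,k_3), S(f_2,k_3)) all reduce to 0 modulo the current basis, so we have a Gröbner basis.
Inter-reduce: drop elements whose leading term is divisible by another's, tail-reduce, and make monic.
Reduced Gröbner basis: {p, q}.
Label its elements g_1 = p, g_2 = q.

Reduce h = -8p² - 6/5p modulo G:
  leading term p²: subtract (-8p)·g_1 from -8p² - 6/5p → -6/5p
  leading term p: subtract (-6/5)·g_1 from -6/5p → 0
  normal form = 0.
Since the normal form is 0, h ∈ I.

-8p² - 6/5p lies in I (it reduces to 0).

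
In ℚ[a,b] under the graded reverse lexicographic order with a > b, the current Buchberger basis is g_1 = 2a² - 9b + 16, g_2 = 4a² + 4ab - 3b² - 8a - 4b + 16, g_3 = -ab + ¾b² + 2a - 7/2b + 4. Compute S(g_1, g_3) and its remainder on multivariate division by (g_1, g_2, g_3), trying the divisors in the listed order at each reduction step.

lcm(LM(g_1), LM(g_3)) = a²b.
S = (lcm/LT(g_1))·g_1 − (lcm/LT(g_3))·g_3 = ¾ab² + 2a² - 7/2ab - 9/2b² + 4a + 8b.
Reduce S modulo (g_1, g_2, g_3) in that order:
  leading term ab²: subtract (-¾b)·g_3 from ¾ab² + 2a² - 7/2ab - 9/2b² + 4a + 8b → 9/16b³ + 2a² - 2ab - 57/8b² + 4a + 11b
  leading term b³: no divisor's leading term divides it; move 9/16b³ to the remainder.
  leading term a²: subtract (1)·g_1 from 2a² - 2ab - 57/8b² + 4a + 11b → -2ab - 57/8b² + 4a + 20b - 16
  leading term ab: subtract (2)·g_3 from -2ab - 57/8b² + 4a + 20b - 16 → -69/8b² + 27b - 24
  leading term b²: no divisor's leading term divides it; move -69/8b² to the remainder.
  leading term b: no divisor's leading term divides it; move 27b to the remainder.
  leading term 1: no divisor's leading term divides it; move -24 to the remainder.
The remainder 9/16b³ - 69/8b² + 27b - 24 is nonzero, so it would be added as the next basis element.

S(g_1, g_3) = ¾ab² + 2a² - 7/2ab - 9/2b² + 4a + 8b; remainder on division = 9/16b³ - 69/8b² + 27b - 24.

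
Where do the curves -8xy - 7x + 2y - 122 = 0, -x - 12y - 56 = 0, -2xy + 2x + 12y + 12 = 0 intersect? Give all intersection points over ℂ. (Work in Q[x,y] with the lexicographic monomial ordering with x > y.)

Compute a lex Gröbner basis by Buchberger's algorithm.
f_1 = -8xy - 7x + 2y - 122, LT = xy.
f_2 = -x - 12y - 56, LT = x.
f_3 = -2xy + 2x + 12y + 12, LT = xy.

S(f_1,f_2): lcm = xy. S = 7/8x - 12y^2 - 225/4y + 61/4.
  reduce S modulo (f_1, f_2, f_3):
  remainder -12y^2 - 267/4y - 135/4 ≠ 0; add h_4 = -12y^2 - 267/4y - 135/4 to the basis.

S(f_1,f_3): lcm = xy. S = 15/8x + 23/4y + 85/4.
  reduce S modulo (f_1, f_2, f_3, h_4):
  remainder -67/4y - 335/4 ≠ 0; add h_5 = -67/4y - 335/4 to the basis.

The other S-polynomials (S(f_2,f_3), S(f_1,h_4), S(f_2,h_4), S(f_3,h_4), S(f_1,h_5), S(f_2,h_5), S(f_3,h_5), S(h_4,h_5)) all reduce to 0 modulo the current basis, so we have a Gröbner basis.
Inter-reduce: drop elements whose leading term is divisible by another's, tail-reduce, and make monic.
Reduced Gröbner basis: {x - 4, y + 5}.

The lex basis is triangular: the last element involves only y. Solving y + 5 = 0 gives y ∈ {-5}; substituting each value into the earlier elements determines the remaining variables.
  y = -5: the earlier basis element becomes x - 4 = 0, giving x = 4 — point (4, -5).

{(4, -5)}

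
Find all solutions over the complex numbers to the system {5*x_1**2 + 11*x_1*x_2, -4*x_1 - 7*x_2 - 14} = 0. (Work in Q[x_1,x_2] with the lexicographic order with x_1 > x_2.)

Compute a lex Gröbner basis by Buchberger's algorithm.
f_1 = 5*x_1**2 + 11*x_1*x_2, LT = x_1**2.
f_2 = -4*x_1 - 7*x_2 - 14, LT = x_1.

S(f_1,f_2): lcm = x_1**2. S = 9/20*x_1*x_2 - 7/2*x_1.
  reduce S modulo (f_1, f_2):
  remainder -63/80*x_2**2 + 91/20*x_2 + 49/4 ≠ 0; add h_3 = -63/80*x_2**2 + 91/20*x_2 + 49/4 to the basis.

The other S-polynomials (S(f_1,h_3), S(f_2,h_3)) all reduce to 0 modulo the current basis, so we have a Gröbner basis.
Inter-reduce: drop elements whose leading term is divisible by another's, tail-reduce, and make monic.
Reduced Gröbner basis: {x_1 + 7/4*x_2 + 7/2, x_2**2 - 52/9*x_2 - 140/9}.

A lex Gröbner basis eliminates variables successively. Here x_2**2 - 52/9*x_2 - 140/9 depends only on x_2, with roots {-2, 70/9}; lifting each root through the earlier basis elements recovers the full solutions.
  x_2 = -2: the earlier basis element becomes x_1 = 0, giving x_1 = 0 — point (0, -2).
  x_2 = 70/9: the earlier basis element becomes x_1 + 154/9 = 0, giving x_1 = -154/9 — point (-154/9, 70/9).

{(0, -2), (-154/9, 70/9)}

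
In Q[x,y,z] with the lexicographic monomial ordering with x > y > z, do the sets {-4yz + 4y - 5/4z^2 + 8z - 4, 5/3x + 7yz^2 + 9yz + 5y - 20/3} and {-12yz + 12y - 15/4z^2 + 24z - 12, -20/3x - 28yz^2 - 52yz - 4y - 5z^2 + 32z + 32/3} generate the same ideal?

Two ideals are equal iff their reduced Gröbner bases coincide (the reduced basis is unique for a fixed ordering).
Buchberger on the first generating set:
f_1 = -4yz + 4y - 5/4z^2 + 8z - 4, LT = yz.
f_2 = 5/3x + 7yz^2 + 9yz + 5y - 20/3, LT = x.

The S-polynomials (S(f_1,f_2)) all reduce to 0 modulo the current basis, so we have a Gröbner basis.
Inter-reduce: drop elements whose leading term is divisible by another's, tail-reduce, and make monic.
Reduced Gröbner basis: {x + 63/5y - 21/16z^3 + 27/5z^2 + 15z - 68/5, yz - y + 5/16z^2 - 2z + 1}.

Buchberger on the second generating set:
h_1 = -12yz + 12y - 15/4z^2 + 24z - 12, LT = yz.
h_2 = -20/3x - 28yz^2 - 52yz - 4y - 5z^2 + 32z + 32/3, LT = x.

The S-polynomials (S(h_1,h_2)) all reduce to 0 modulo the current basis, so we have a Gröbner basis.
Inter-reduce: drop elements whose leading term is divisible by another's, tail-reduce, and make monic.
Reduced Gröbner basis: {x + 63/5y - 21/16z^3 + 27/5z^2 + 15z - 68/5, yz - y + 5/16z^2 - 2z + 1}.

These coincide, so the ideals are equal.

Yes, the ideals are equal.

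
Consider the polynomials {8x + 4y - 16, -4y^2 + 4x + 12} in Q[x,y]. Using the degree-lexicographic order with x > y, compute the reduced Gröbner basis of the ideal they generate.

G = {y^2 + 1/2y - 5, x + 1/2y - 2}

f_1 = 8x + 4y - 16, LT = x.
f_2 = -4y^2 + 4x + 12, LT = y^2.

The S-polynomials (S(f_1,f_2)) all reduce to 0 modulo the current basis, so we have a Gröbner basis.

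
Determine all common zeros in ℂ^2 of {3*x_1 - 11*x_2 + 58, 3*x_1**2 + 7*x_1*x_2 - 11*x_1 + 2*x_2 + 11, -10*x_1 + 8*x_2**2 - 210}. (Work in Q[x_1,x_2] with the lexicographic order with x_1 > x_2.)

Compute a lex Gröbner basis by Buchberger's algorithm.
f_1 = 3*x_1 - 11*x_2 + 58, LT = x_1.
f_2 = 3*x_1**2 + 7*x_1*x_2 - 11*x_1 + 2*x_2 + 11, LT = x_1**2.
f_3 = -10*x_1 + 8*x_2**2 - 210, LT = x_1.

S(f_1,f_2): lcm = x_1**2. S = -6*x_1*x_2 + 23*x_1 - 2/3*x_2 - 11/3.
  reduce S modulo (f_1, f_2, f_3):
  remainder -22*x_2**2 + 599/3*x_2 - 1345/3 ≠ 0; add h_4 = -22*x_2**2 + 599/3*x_2 - 1345/3 to the basis.

S(f_1,f_3): lcm = x_1. S = 4/5*x_2**2 - 11/3*x_2 - 5/3.
  reduce S modulo (f_1, f_2, f_3, h_4):
  remainder 593/165*x_2 - 593/33 ≠ 0; add h_5 = 593/165*x_2 - 593/33 to the basis.

The other S-polynomials (S(f_2,f_3), S(f_1,h_4), S(f_2,h_4), S(f_3,h_4), S(f_1,h_5), S(f_2,h_5), S(f_3,h_5), S(h_4,h_5)) all reduce to 0 modulo the current basis, so we have a Gröbner basis.
Inter-reduce: drop elements whose leading term is divisible by another's, tail-reduce, and make monic.
Reduced Gröbner basis: {x_1 + 1, x_2 - 5}.

A lex Gröbner basis eliminates variables successively. Here x_2 - 5 depends only on x_2, with roots {5}; lifting each root through the earlier basis elements recovers the full solutions.
  x_2 = 5: the earlier basis element becomes x_1 + 1 = 0, giving x_1 = -1 — point (-1, 5).

{(-1, 5)}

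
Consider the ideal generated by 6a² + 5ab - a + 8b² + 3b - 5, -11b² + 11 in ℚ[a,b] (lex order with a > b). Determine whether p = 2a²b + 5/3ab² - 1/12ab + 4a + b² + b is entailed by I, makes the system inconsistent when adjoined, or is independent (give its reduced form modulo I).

2a²b + 5/3ab² - 1/12ab + 4a + b² + b is independent of I; its normal form modulo I is ¼ab + 4a.

First compute the reduced Gröbner basis of I by Buchberger's algorithm.
f_1 = 6a² + 5ab - a + 8b² + 3b - 5, LT = a².
f_2 = -11b² + 11, LT = b².

The S-polynomials (S(f_1,f_2)) all reduce to 0 modulo the current basis, so we have a Gröbner basis.
Inter-reduce: drop elements whose leading term is divisible by another's, tail-reduce, and make monic.
Reduced Gröbner basis: {a² + ⅚ab - ⅙a + ½b + ½, b² - 1}.
Label its elements g_1 = a² + ⅚ab - ⅙a + ½b + ½, g_2 = b² - 1.

Reduce p = 2a²b + 5/3ab² - 1/12ab + 4a + b² + b modulo G:
  leading term a²b: subtract (2b)·g_1 from 2a²b + 5/3ab² - 1/12ab + 4a + b² + b → ¼ab + 4a
  leading term ab: no divisor's leading term divides it; move ¼ab to the remainder.
  leading term a: no divisor's leading term divides it; move 4a to the remainder.
  normal form = ¼ab + 4a.
The normal form is nonzero, so p ∉ I. Since p minus its normal form lies in I, I + (p) = I + (r) where r = ¼ab + 4a; decide whether this ideal is the whole ring.
Run Buchberger on G together with r (pairs among the g_i already reduce to 0 since G is a Gröbner basis):
g_1 = a² + ⅚ab - ⅙a + ½b + ½, LT = a².
g_2 = b² - 1, LT = b².
r = ¼ab + 4a, LT = ab.

S(g_1,r): lcm = a²b. S = -16a² + ⅚ab² - ⅙ab + ½b² + ½b.
  leading term a²: subtract (-16)·g_1 from -16a² + ⅚ab² - ⅙ab + ½b² + ½b → ⅚ab² + 79/6ab - 8/3a + ½b² + 17/2b + 8
  leading term ab²: subtract (⅚a)·g_2 from ⅚ab² + 79/6ab - 8/3a + ½b² + 17/2b + 8 → 79/6ab - 11/6a + ½b² + 17/2b + 8
  leading term ab: subtract (158/3)·r from 79/6ab - 11/6a + ½b² + 17/2b + 8 → -425/2a + ½b² + 17/2b + 8
  leading term a: no divisor's leading term divides it; move -425/2a to the remainder.
  leading term b²: subtract (½)·g_2 from ½b² + 17/2b + 8 → 17/2b + 17/2
  leading term b: no divisor's leading term divides it; move 17/2b to the remainder.
  leading term 1: no divisor's leading term divides it; move 17/2 to the remainder.
  remainder -425/2a + 17/2b + 17/2 ≠ 0; add m_4 = -425/2a + 17/2b + 17/2 to the basis.

S(g_2,r): lcm = ab². S = -16ab - a.
  leading term ab: subtract (-64)·r from -16ab - a → 255a
  leading term a: subtract (-6/5)·m_4 from 255a → 51/5b + 51/5
  leading term b: no divisor's leading term divides it; move 51/5b to the remainder.
  leading term 1: no divisor's leading term divides it; move 51/5 to the remainder.
  remainder 51/5b + 51/5 ≠ 0; add m_5 = 51/5b + 51/5 to the basis.

The other S-polynomials (S(g_1,g_2), S(g_1,m_4), S(g_2,m_4), S(r,m_4), S(g_1,m_5), S(g_2,m_5), S(r,m_5), S(m_4,m_5)) all reduce to 0 modulo the current basis, so we have a Gröbner basis.
Inter-reduce: drop elements whose leading term is divisible by another's, tail-reduce, and make monic.
Reduced Gröbner basis: {a, b + 1}.
The reduced Gröbner basis of I + (p) is {a, b + 1} ≠ {1}, a proper ideal, so the enlarged system stays consistent: p is independent of I, with normal form ¼ab + 4a.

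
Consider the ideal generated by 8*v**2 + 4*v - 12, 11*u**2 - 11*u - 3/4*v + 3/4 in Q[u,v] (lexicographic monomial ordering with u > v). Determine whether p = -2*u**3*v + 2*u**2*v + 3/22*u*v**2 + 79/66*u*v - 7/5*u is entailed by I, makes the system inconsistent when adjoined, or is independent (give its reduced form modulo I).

-2*u**3*v + 2*u**2*v + 3/22*u*v**2 + 79/66*u*v - 7/5*u is independent of I; its normal form modulo I is 4/3*u*v - 7/5*u.

First compute the reduced Gröbner basis of I by Buchberger's algorithm.
f_1 = 8*v**2 + 4*v - 12, LT = v**2.
f_2 = 11*u**2 - 11*u - 3/4*v + 3/4, LT = u**2.

The S-polynomials (S(f_1,f_2)) all reduce to 0 modulo the current basis, so we have a Gröbner basis.
Inter-reduce: drop elements whose leading term is divisible by another's, tail-reduce, and make monic.
Reduced Gröbner basis: {u**2 - u - 3/44*v + 3/44, v**2 + 1/2*v - 3/2}.
Label its elements g_1 = u**2 - u - 3/44*v + 3/44, g_2 = v**2 + 1/2*v - 3/2.

Reduce p = -2*u**3*v + 2*u**2*v + 3/22*u*v**2 + 79/66*u*v - 7/5*u modulo G:
  leading term u**3*v: subtract (-2*u*v)·g_1 from -2*u**3*v + 2*u**2*v + 3/22*u*v**2 + 79/66*u*v - 7/5*u → 4/3*u*v - 7/5*u
  leading term u*v: no divisor's leading term divides it; move 4/3*u*v to the remainder.
  leading term u: no divisor's leading term divides it; move -7/5*u to the remainder.
  normal form = 4/3*u*v - 7/5*u.
The normal form is nonzero, so p ∉ I. Since p minus its normal form lies in I, I + (p) = I + (r) where r = 4/3*u*v - 7/5*u; decide whether this ideal is the whole ring.
Run Buchberger on G together with r (pairs among the g_i already reduce to 0 since G is a Gröbner basis):
g_1 = u**2 - u - 3/44*v + 3/44, LT = u**2.
g_2 = v**2 + 1/2*v - 3/2, LT = v**2.
r = 4/3*u*v - 7/5*u, LT = u*v.

S(g_1,r): lcm = u**2*v. S = 21/20*u**2 - u*v - 3/44*v**2 + 3/44*v.
  leading term u**2: subtract (21/20)·g_1 from 21/20*u**2 - u*v - 3/44*v**2 + 3/44*v → -u*v + 21/20*u - 3/44*v**2 + 123/880*v - 63/880
  leading term u*v: subtract (-3/4)·r from -u*v + 21/20*u - 3/44*v**2 + 123/880*v - 63/880 → -3/44*v**2 + 123/880*v - 63/880
  leading term v**2: subtract (-3/44)·g_2 from -3/44*v**2 + 123/880*v - 63/880 → 153/880*v - 153/880
  leading term v: no divisor's leading term divides it; move 153/880*v to the remainder.
  leading term 1: no divisor's leading term divides it; move -153/880 to the remainder.
  remainder 153/880*v - 153/880 ≠ 0; add m_4 = 153/880*v - 153/880 to the basis.

S(g_2,r): lcm = u*v**2. S = 31/20*u*v - 3/2*u.
  leading term u*v: subtract (93/80)·r from 31/20*u*v - 3/2*u → 51/400*u
  leading term u: no divisor's leading term divides it; move 51/400*u to the remainder.
  remainder 51/400*u ≠ 0; add m_5 = 51/400*u to the basis.

The other S-polynomials (S(g_1,g_2), S(g_1,m_4), S(g_2,m_4), S(r,m_4), S(g_1,m_5), S(g_2,m_5), S(r,m_5), S(m_4,m_5)) all reduce to 0 modulo the current basis, so we have a Gröbner basis.
Inter-reduce: drop elements whose leading term is divisible by another's, tail-reduce, and make monic.
Reduced Gröbner basis: {u, v - 1}.
The reduced Gröbner basis of I + (p) is {u, v - 1} ≠ {1}, a proper ideal, so the enlarged system stays consistent: p is independent of I, with normal form 4/3*u*v - 7/5*u.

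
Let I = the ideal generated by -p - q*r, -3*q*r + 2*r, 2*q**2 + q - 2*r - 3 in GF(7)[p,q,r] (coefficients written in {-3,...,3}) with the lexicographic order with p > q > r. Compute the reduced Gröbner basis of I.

Buchberger's algorithm terminates because the ascending chain of leading-term ideals stabilizes.

f_1 = -p - q*r, LT = p.
f_2 = -3*q*r + 2*r, LT = q*r.
f_3 = 2*q**2 + q - 2*r - 3, LT = q**2.

S(f_2,f_3): lcm = q**2*r. S = r**2 - 2*r.
  leading term r**2: no divisor's leading term divides it; move r**2 to the remainder.
  leading term r: no divisor's leading term divides it; move -2*r to the remainder.
  remainder r**2 - 2*r ≠ 0; add g_4 = r**2 - 2*r to the basis.

The other S-polynomials (S(f_1,f_2), S(f_1,f_3), S(f_1,g_4), S(f_2,g_4), S(f_3,g_4)) all reduce to 0 modulo the current basis, so we have a Gröbner basis.

G = {p + 3*r, q**2 - 3*q - r + 2, q*r - 3*r, r**2 - 2*r}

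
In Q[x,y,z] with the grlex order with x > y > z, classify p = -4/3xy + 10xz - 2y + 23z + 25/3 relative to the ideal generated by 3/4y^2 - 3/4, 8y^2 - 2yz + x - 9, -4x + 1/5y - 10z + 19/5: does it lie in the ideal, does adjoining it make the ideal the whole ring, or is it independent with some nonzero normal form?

First compute the reduced Gröbner basis of I by Buchberger's algorithm.
f_1 = 3/4y^2 - 3/4, LT = y^2.
f_2 = 8y^2 - 2yz + x - 9, LT = y^2.
f_3 = -4x + 1/5y - 10z + 19/5, LT = x.

S(f_1,f_2): lcm = y^2. S = 1/4yz - 1/8x + 1/8.
  leading term yz: no divisor's leading term divides it; move 1/4yz to the remainder.
  leading term x: subtract (1/32)·f_3 from -1/8x + 1/8 → -1/160y + 5/16z + 1/160
  leading term y: no divisor's leading term divides it; move -1/160y to the remainder.
  leading term z: no divisor's leading term divides it; move 5/16z to the remainder.
  leading term 1: no divisor's leading term divides it; move 1/160 to the remainder.
  remainder 1/4yz - 1/160y + 5/16z + 1/160 ≠ 0; add h_4 = 1/4yz - 1/160y + 5/16z + 1/160 to the basis.

S(f_1,h_4): lcm = y^2z. S = 1/40y^2 - 5/4yz - 1/40y - z.
  leading term y^2: subtract (1/30)·f_1 from 1/40y^2 - 5/4yz - 1/40y - z → -5/4yz - 1/40y - z + 1/40
  leading term yz: subtract (-5)·h_4 from -5/4yz - 1/40y - z + 1/40 → -9/160y + 9/16z + 9/160
  leading term y: no divisor's leading term divides it; move -9/160y to the remainder.
  leading term z: no divisor's leading term divides it; move 9/16z to the remainder.
  leading term 1: no divisor's leading term divides it; move 9/160 to the remainder.
  remainder -9/160y + 9/16z + 9/160 ≠ 0; add h_5 = -9/160y + 9/16z + 9/160 to the basis.

S(h_4,h_5): lcm = yz. S = 10z^2 - 1/40y + 9/4z + 1/40.
  leading term z^2: no divisor's leading term divides it; move 10z^2 to the remainder.
  leading term y: subtract (4/9)·h_5 from -1/40y + 9/4z + 1/40 → 2z
  leading term z: no divisor's leading term divides it; move 2z to the remainder.
  remainder 10z^2 + 2z ≠ 0; add h_6 = 10z^2 + 2z to the basis.

The other S-polynomials (S(f_1,f_3), S(f_2,f_3), S(f_2,h_4), S(f_3,h_4), S(f_1,h_5), S(f_2,h_5), S(f_3,h_5), S(f_1,h_6), S(f_2,h_6), S(f_3,h_6), S(h_4,h_6), S(h_5,h_6)) all reduce to 0 modulo the current basis, so we have a Gröbner basis.
Inter-reduce: drop elements whose leading term is divisible by another's, tail-reduce, and make monic.
Reduced Gröbner basis: {z^2 + 1/5z, x + 2z - 1, y - 10z - 1}.
Label its elements g_1 = z^2 + 1/5z, g_2 = x + 2z - 1, g_3 = y - 10z - 1.

Reduce p = -4/3xy + 10xz - 2y + 23z + 25/3 modulo G:
  leading term xy: subtract (-4/3y)·g_2 from -4/3xy + 10xz - 2y + 23z + 25/3 → 10xz + 8/3yz - 10/3y + 23z + 25/3
  leading term xz: subtract (10z)·g_2 from 10xz + 8/3yz - 10/3y + 23z + 25/3 → 8/3yz - 20z^2 - 10/3y + 33z + 25/3
  leading term yz: subtract (8/3z)·g_3 from 8/3yz - 20z^2 - 10/3y + 33z + 25/3 → 20/3z^2 - 10/3y + 107/3z + 25/3
  leading term z^2: subtract (20/3)·g_1 from 20/3z^2 - 10/3y + 107/3z + 25/3 → -10/3y + 103/3z + 25/3
  leading term y: subtract (-10/3)·g_3 from -10/3y + 103/3z + 25/3 → z + 5
  leading term z: no divisor's leading term divides it; move z to the remainder.
  leading term 1: no divisor's leading term divides it; move 5 to the remainder.
  normal form = z + 5.
The normal form is nonzero, so p ∉ I. Since p minus its normal form lies in I, I + (p) = I + (r) where r = z + 5; decide whether this ideal is the whole ring.
Run Buchberger on G together with r (pairs among the g_i already reduce to 0 since G is a Gröbner basis):
g_1 = z^2 + 1/5z, LT = z^2.
g_2 = x + 2z - 1, LT = x.
g_3 = y - 10z - 1, LT = y.
r = z + 5, LT = z.

S(g_1,r): lcm = z^2. S = -24/5z.
  leading term z: subtract (-24/5)·r from -24/5z → 24
  leading term 1: no divisor's leading term divides it; move 24 to the remainder.
  remainder 24 ≠ 0; add m_5 = 24 to the basis.

The other S-polynomials (S(g_1,g_2), S(g_1,g_3), S(g_2,g_3), S(g_2,r), S(g_3,r), S(g_1,m_5), S(g_2,m_5), S(g_3,m_5), S(r,m_5)) all reduce to 0 modulo the current basis, so we have a Gröbner basis.
Inter-reduce: drop elements whose leading term is divisible by another's, tail-reduce, and make monic.
Reduced Gröbner basis: {1}.
The reduced Gröbner basis of I + (p) is {1}: the ideal is the whole ring, so the enlarged system has no common solution — adjoining p is inconsistent.

Adjoining -4/3xy + 10xz - 2y + 23z + 25/3 makes the ideal the whole ring: the system is inconsistent.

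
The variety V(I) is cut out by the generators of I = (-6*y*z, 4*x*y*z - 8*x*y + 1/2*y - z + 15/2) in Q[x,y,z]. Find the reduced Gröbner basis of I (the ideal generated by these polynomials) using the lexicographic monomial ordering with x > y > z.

G = {x*y - 1/16*y + 1/8*z - 15/16, y*z, z**2 - 15/2*z}

f_1 = -6*y*z, LT = y*z.
f_2 = 4*x*y*z - 8*x*y + 1/2*y - z + 15/2, LT = x*y*z.

S(f_1,f_2): lcm = x*y*z. S = 2*x*y - 1/8*y + 1/4*z - 15/8.
  leading term x*y: no divisor's leading term divides it; move 2*x*y to the remainder.
  leading term y: no divisor's leading term divides it; move -1/8*y to the remainder.
  leading term z: no divisor's leading term divides it; move 1/4*z to the remainder.
  leading term 1: no divisor's leading term divides it; move -15/8 to the remainder.
  remainder 2*x*y - 1/8*y + 1/4*z - 15/8 ≠ 0; add g_3 = 2*x*y - 1/8*y + 1/4*z - 15/8 to the basis.

S(f_1,g_3): lcm = x*y*z. S = 1/16*y*z - 1/8*z**2 + 15/16*z.
  leading term y*z: subtract (-1/96)·f_1 from 1/16*y*z - 1/8*z**2 + 15/16*z → -1/8*z**2 + 15/16*z
  leading term z**2: no divisor's leading term divides it; move -1/8*z**2 to the remainder.
  leading term z: no divisor's leading term divides it; move 15/16*z to the remainder.
  remainder -1/8*z**2 + 15/16*z ≠ 0; add g_4 = -1/8*z**2 + 15/16*z to the basis.

The other S-polynomials (S(f_2,g_3), S(f_1,g_4), S(f_2,g_4), S(g_3,g_4)) all reduce to 0 modulo the current basis, so we have a Gröbner basis.
Inter-reduce: drop elements whose leading term is divisible by another's, tail-reduce, and make monic.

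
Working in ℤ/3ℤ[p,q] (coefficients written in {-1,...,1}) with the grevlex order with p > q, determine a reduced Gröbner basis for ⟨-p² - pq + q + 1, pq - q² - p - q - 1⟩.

f_1 = -p² - pq + q + 1, LT = p².
f_2 = pq - q² - p - q - 1, LT = pq.

S(f_1,f_2): lcm = p²q. S = -pq² + p² + pq - q² + p - q.
  leading term pq²: subtract (-q)·f_2 from -pq² + p² + pq - q² + p - q → -q³ + p² + q² + p + q
  leading term q³: no divisor's leading term divides it; move -q³ to the remainder.
  leading term p²: subtract (-1)·f_1 from p² + q² + p + q → -pq + q² + p - q + 1
  leading term pq: subtract (-1)·f_2 from -pq + q² + p - q + 1 → q
  leading term q: no divisor's leading term divides it; move q to the remainder.
  remainder -q³ + q ≠ 0; add g_3 = -q³ + q to the basis.

S(f_1,g_3): leading monomials are coprime, so the S-polynomial reduces to 0 (Buchberger's first criterion).
S(f_2,g_3): lcm = pq³. S = -q⁴ - pq² - q³ + pq - q².
  leading term q⁴: subtract (q)·g_3 from -q⁴ - pq² - q³ + pq - q² → -pq² - q³ + pq + q²
  leading term pq²: subtract (-q)·f_2 from -pq² - q³ + pq + q² → q³ - q
  leading term q³: subtract (-1)·g_3 from q³ - q → 0
  remainder 0.

Every S-polynomial of the final basis reduces to 0, so we have a Gröbner basis.

G = {q³ - q, p² + q² + p, pq - q² - p - q - 1}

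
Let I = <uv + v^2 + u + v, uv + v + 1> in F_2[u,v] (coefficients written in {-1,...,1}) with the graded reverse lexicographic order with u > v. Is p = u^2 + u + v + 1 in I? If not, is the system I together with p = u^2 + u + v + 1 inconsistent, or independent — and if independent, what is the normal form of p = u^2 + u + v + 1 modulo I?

u^2 + u + v + 1 is independent of I; its normal form modulo I is u.

First compute the reduced Gröbner basis of I by Buchberger's algorithm.
f_1 = uv + v^2 + u + v, LT = uv.
f_2 = uv + v + 1, LT = uv.

S(f_1,f_2): lcm = uv. S = v^2 + u + 1.
  reduce S modulo (f_1, f_2):
  remainder v^2 + u + 1 ≠ 0; add h_3 = v^2 + u + 1 to the basis.

S(f_1,h_3): lcm = uv^2. S = v^3 + u^2 + uv + v^2 + u.
  reduce S modulo (f_1, f_2, h_3):
  remainder u^2 + v + 1 ≠ 0; add h_4 = u^2 + v + 1 to the basis.

The other S-polynomials (S(f_2,h_3), S(f_1,h_4), S(f_2,h_4), S(h_3,h_4)) all reduce to 0 modulo the current basis, so we have a Gröbner basis.
Inter-reduce: drop elements whose leading term is divisible by another's, tail-reduce, and make monic.
Reduced Gröbner basis: {u^2 + v + 1, uv + v + 1, v^2 + u + 1}.
Label its elements g_1 = u^2 + v + 1, g_2 = uv + v + 1, g_3 = v^2 + u + 1.

Reduce p = u^2 + u + v + 1 modulo G:
  leading term u^2: subtract (1)·g_1 from u^2 + u + v + 1 → u
  leading term u: no divisor's leading term divides it; move u to the remainder.
  normal form = u.
The normal form is nonzero, so p ∉ I. Since p minus its normal form lies in I, I + (p) = I + (r) where r = u; decide whether this ideal is the whole ring.
Run Buchberger on G together with r (pairs among the g_i already reduce to 0 since G is a Gröbner basis):
g_1 = u^2 + v + 1, LT = u^2.
g_2 = uv + v + 1, LT = uv.
g_3 = v^2 + u + 1, LT = v^2.
r = u, LT = u.

S(g_1,r): lcm = u^2. S = v + 1.
  reduce S modulo (g_1, g_2, g_3, r):
  remainder v + 1 ≠ 0; add m_5 = v + 1 to the basis.

The other S-polynomials (S(g_1,g_2), S(g_1,g_3), S(g_2,g_3), S(g_2,r), S(g_3,r), S(g_1,m_5), S(g_2,m_5), S(g_3,m_5), S(r,m_5)) all reduce to 0 modulo the current basis, so we have a Gröbner basis.
Inter-reduce: drop elements whose leading term is divisible by another's, tail-reduce, and make monic.
Reduced Gröbner basis: {u, v + 1}.
The reduced Gröbner basis of I + (p) is {u, v + 1} ≠ {1}, a proper ideal, so the enlarged system stays consistent: p is independent of I, with normal form u.

Ideal membership is decidable via reduction modulo a Gröbner basis.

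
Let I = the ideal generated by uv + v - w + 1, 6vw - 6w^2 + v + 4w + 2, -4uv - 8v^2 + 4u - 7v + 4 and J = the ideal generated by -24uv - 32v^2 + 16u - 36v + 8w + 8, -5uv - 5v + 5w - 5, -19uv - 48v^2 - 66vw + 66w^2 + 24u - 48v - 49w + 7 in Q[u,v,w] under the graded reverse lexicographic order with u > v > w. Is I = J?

Yes, the ideals are equal.

Since reduced Gröbner bases are canonical representatives of ideals under a given ordering, it suffices to compute and compare them.
Buchberger on the first generating set:
f_1 = uv + v - w + 1, LT = uv.
f_2 = 6vw - 6w^2 + v + 4w + 2, LT = vw.
f_3 = -4uv - 8v^2 + 4u - 7v + 4, LT = uv.

S(f_1,f_2): lcm = uvw. S = uw^2 - 1/6uv - 2/3uw + vw - w^2 - 1/3u + w.
  reduce S modulo (f_1, f_2, f_3):
  remainder uw^2 - 2/3uw - 1/3u + 1/6w - 1/6 ≠ 0; add g_4 = uw^2 - 2/3uw - 1/3u + 1/6w - 1/6 to the basis.

S(f_1,f_3): lcm = uv. S = -2v^2 + u - 3/4v - w + 2.
  reduce S modulo (f_1, f_2, f_3, g_4):
  remainder -2v^2 + u - 3/4v - w + 2 ≠ 0; add g_5 = -2v^2 + u - 3/4v - w + 2 to the basis.

S(f_2,f_3): lcm = uvw. S = -2v^2w - uw^2 + 1/6uv + 5/3uw - 7/4vw + 1/3u + w.
  reduce S modulo (f_1, f_2, f_3, g_4, g_5):
  remainder -2w^3 + uw + 5/4w^2 + 1/6u + 7/18v + 17/9w + 1/36 ≠ 0; add g_6 = -2w^3 + uw + 5/4w^2 + 1/6u + 7/18v + 17/9w + 1/36 to the basis.

S(f_1,g_5): lcm = uv^2. S = 1/2u^2 - 3/8uv + v^2 - 1/2uw - vw + u + v.
  reduce S modulo (f_1, f_2, f_3, g_4, g_5, g_6):
  remainder 1/2u^2 - 1/2uw - w^2 + 3/2u + 7/6v - 5/24w + 41/24 ≠ 0; add g_7 = 1/2u^2 - 1/2uw - w^2 + 3/2u + 7/6v - 5/24w + 41/24 to the basis.

The other S-polynomials (S(f_1,g_4), S(f_2,g_4), S(f_3,g_4), S(f_2,g_5), S(f_3,g_5), S(g_4,g_5), S(f_1,g_6), S(f_2,g_6), S(f_3,g_6), S(g_4,g_6), S(g_5,g_6), S(f_1,g_7), S(f_2,g_7), S(f_3,g_7), S(g_4,g_7), S(g_5,g_7), S(g_6,g_7)) all reduce to 0 modulo the current basis, so we have a Gröbner basis.
Inter-reduce: drop elements whose leading term is divisible by another's, tail-reduce, and make monic.
Reduced Gröbner basis: {uw^2 - 2/3uw - 1/3u + 1/6w - 1/6, w^3 - 1/2uw - 5/8w^2 - 1/12u - 7/36v - 17/18w - 1/72, u^2 - uw - 2w^2 + 3u + 7/3v - 5/12w + 41/12, uv + v - w + 1, v^2 - 1/2u + 3/8v + 1/2w - 1, vw - w^2 + 1/6v + 2/3w + 1/3}.

Buchberger on the second generating set:
h_1 = -24uv - 32v^2 + 16u - 36v + 8w + 8, LT = uv.
h_2 = -5uv - 5v + 5w - 5, LT = uv.
h_3 = -19uv - 48v^2 - 66vw + 66w^2 + 24u - 48v - 49w + 7, LT = uv.

S(h_1,h_2): lcm = uv. S = 4/3v^2 - 2/3u + 1/2v + 2/3w - 4/3.
  reduce S modulo (h_1, h_2, h_3):
  remainder 4/3v^2 - 2/3u + 1/2v + 2/3w - 4/3 ≠ 0; add k_4 = 4/3v^2 - 2/3u + 1/2v + 2/3w - 4/3 to the basis.

S(h_1,h_3): lcm = uv. S = -68/57v^2 - 66/19vw + 66/19w^2 + 34/57u - 39/38v - 166/57w + 2/57.
  reduce S modulo (h_1, h_2, h_3, k_4):
  remainder -66/19vw + 66/19w^2 - 11/19v - 44/19w - 22/19 ≠ 0; add k_5 = -66/19vw + 66/19w^2 - 11/19v - 44/19w - 22/19 to the basis.

S(h_1,k_4): lcm = uv^2. S = 4/3v^3 + 1/2u^2 - 25/24uv + 3/2v^2 - 1/2uw - 1/3vw + u - 1/3v.
  reduce S modulo (h_1, h_2, h_3, k_4, k_5):
  remainder 1/2u^2 - 1/2uw - w^2 + 3/2u + 7/6v - 5/24w + 41/24 ≠ 0; add k_6 = 1/2u^2 - 1/2uw - w^2 + 3/2u + 7/6v - 5/24w + 41/24 to the basis.

S(h_3,k_4): lcm = uv^2. S = 48/19v^3 + 66/19v^2w - 66/19vw^2 + 1/2u^2 - 249/152uv + 48/19v^2 - 1/2uw + 49/19vw + u - 7/19v.
  reduce S modulo (h_1, h_2, h_3, k_4, k_5, k_6):
  remainder -66/19w^3 + 33/19uw + 165/76w^2 + 11/38u + 77/114v + 187/57w + 11/228 ≠ 0; add k_7 = -66/19w^3 + 33/19uw + 165/76w^2 + 11/38u + 77/114v + 187/57w + 11/228 to the basis.

S(h_1,k_5): lcm = uvw. S = 4/3v^2w + uw^2 - 1/6uv - 4/3uw + 3/2vw - 1/3w^2 - 1/3u - 1/3w.
  reduce S modulo (h_1, h_2, h_3, k_4, k_5, k_6, k_7):
  remainder uw^2 - 2/3uw - 1/3u + 1/6w - 1/6 ≠ 0; add k_8 = uw^2 - 2/3uw - 1/3u + 1/6w - 1/6 to the basis.

The other S-polynomials (S(h_2,h_3), S(h_2,k_4), S(h_2,k_5), S(h_3,k_5), S(k_4,k_5), S(h_1,k_6), S(h_2,k_6), S(h_3,k_6), S(k_4,k_6), S(k_5,k_6), S(h_1,k_7), S(h_2,k_7), S(h_3,k_7), S(k_4,k_7), S(k_5,k_7), S(k_6,k_7), S(h_1,k_8), S(h_2,k_8), S(h_3,k_8), S(k_4,k_8), S(k_5,k_8), S(k_6,k_8), S(k_7,k_8)) all reduce to 0 modulo the current basis, so we have a Gröbner basis.
Inter-reduce: drop elements whose leading term is divisible by another's, tail-reduce, and make monic.
Reduced Gröbner basis: {uw^2 - 2/3uw - 1/3u + 1/6w - 1/6, w^3 - 1/2uw - 5/8w^2 - 1/12u - 7/36v - 17/18w - 1/72, u^2 - uw - 2w^2 + 3u + 7/3v - 5/12w + 41/12, uv + v - w + 1, v^2 - 1/2u + 3/8v + 1/2w - 1, vw - w^2 + 1/6v + 2/3w + 1/3}.

Same reduced basis, so the two generating sets span the same ideal.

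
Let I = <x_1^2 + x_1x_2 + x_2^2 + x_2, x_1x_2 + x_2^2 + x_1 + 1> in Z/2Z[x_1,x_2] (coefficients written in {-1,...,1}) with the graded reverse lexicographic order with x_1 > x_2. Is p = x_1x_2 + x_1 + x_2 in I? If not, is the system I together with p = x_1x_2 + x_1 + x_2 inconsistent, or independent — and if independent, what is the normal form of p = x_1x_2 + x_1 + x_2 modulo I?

First compute the reduced Gröbner basis of I by Buchberger's algorithm.
f_1 = x_1^2 + x_1x_2 + x_2^2 + x_2, LT = x_1^2.
f_2 = x_1x_2 + x_2^2 + x_1 + 1, LT = x_1x_2.

S(f_1,f_2): lcm = x_1^2x_2. S = x_2^3 + x_1^2 + x_2^2 + x_1.
  reduce S modulo (f_1, f_2):
  remainder x_2^3 + x_2^2 + x_2 + 1 ≠ 0; add h_3 = x_2^3 + x_2^2 + x_2 + 1 to the basis.

The other S-polynomials (S(f_1,h_3), S(f_2,h_3)) all reduce to 0 modulo the current basis, so we have a Gröbner basis.
Inter-reduce: drop elements whose leading term is divisible by another's, tail-reduce, and make monic.
Reduced Gröbner basis: {x_2^3 + x_2^2 + x_2 + 1, x_1^2 + x_1 + x_2 + 1, x_1x_2 + x_2^2 + x_1 + 1}.
Label its elements g_1 = x_2^3 + x_2^2 + x_2 + 1, g_2 = x_1^2 + x_1 + x_2 + 1, g_3 = x_1x_2 + x_2^2 + x_1 + 1.

Reduce p = x_1x_2 + x_1 + x_2 modulo G:
  leading term x_1x_2: subtract (1)·g_3 from x_1x_2 + x_1 + x_2 → x_2^2 + x_2 + 1
  leading term x_2^2: no divisor's leading term divides it; move x_2^2 to the remainder.
  leading term x_2: no divisor's leading term divides it; move x_2 to the remainder.
  leading term 1: no divisor's leading term divides it; move 1 to the remainder.
  normal form = x_2^2 + x_2 + 1.
The normal form is nonzero, so p ∉ I. Since p minus its normal form lies in I, I + (p) = I + (r) where r = x_2^2 + x_2 + 1; decide whether this ideal is the whole ring.
Run Buchberger on G together with r (pairs among the g_i already reduce to 0 since G is a Gröbner basis):
g_1 = x_2^3 + x_2^2 + x_2 + 1, LT = x_2^3.
g_2 = x_1^2 + x_1 + x_2 + 1, LT = x_1^2.
g_3 = x_1x_2 + x_2^2 + x_1 + 1, LT = x_1x_2.
r = x_2^2 + x_2 + 1, LT = x_2^2.

S(g_1,r): lcm = x_2^3. S = 1.
  reduce S modulo (g_1, g_2, g_3, r):
  remainder 1 ≠ 0; add m_5 = 1 to the basis.

The other S-polynomials (S(g_1,g_2), S(g_1,g_3), S(g_2,g_3), S(g_2,r), S(g_3,r), S(g_1,m_5), S(g_2,m_5), S(g_3,m_5), S(r,m_5)) all reduce to 0 modulo the current basis, so we have a Gröbner basis.
Inter-reduce: drop elements whose leading term is divisible by another's, tail-reduce, and make monic.
Reduced Gröbner basis: {1}.
The reduced Gröbner basis of I + (p) is {1}: the ideal is the whole ring, so the enlarged system has no common solution — adjoining p is inconsistent.

Adjoining x_1x_2 + x_1 + x_2 makes the ideal the whole ring: the system is inconsistent.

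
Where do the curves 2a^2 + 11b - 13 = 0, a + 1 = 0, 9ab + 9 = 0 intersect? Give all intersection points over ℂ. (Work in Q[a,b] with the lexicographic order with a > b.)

{(-1, 1)}

Compute a lex Gröbner basis by Buchberger's algorithm.
f_1 = 2a^2 + 11b - 13, LT = a^2.
f_2 = a + 1, LT = a.
f_3 = 9ab + 9, LT = ab.

S(f_1,f_2): lcm = a^2. S = -a + 11/2b - 13/2.
  leading term a: subtract (-1)·f_2 from -a + 11/2b - 13/2 → 11/2b - 11/2
  leading term b: no divisor's leading term divides it; move 11/2b to the remainder.
  leading term 1: no divisor's leading term divides it; move -11/2 to the remainder.
  remainder 11/2b - 11/2 ≠ 0; add h_4 = 11/2b - 11/2 to the basis.

The other S-polynomials (S(f_1,f_3), S(f_2,f_3), S(f_1,h_4), S(f_2,h_4), S(f_3,h_4)) all reduce to 0 modulo the current basis, so we have a Gröbner basis.
Inter-reduce: drop elements whose leading term is divisible by another's, tail-reduce, and make monic.
Reduced Gröbner basis: {a + 1, b - 1}.

Since the basis is lex-ordered, b - 1 is univariate in b. Its roots are {1}. Back-substituting each root into the other basis elements fixes the other coordinates.
  b = 1: the earlier basis element becomes a + 1 = 0, giving a = -1 — point (-1, 1).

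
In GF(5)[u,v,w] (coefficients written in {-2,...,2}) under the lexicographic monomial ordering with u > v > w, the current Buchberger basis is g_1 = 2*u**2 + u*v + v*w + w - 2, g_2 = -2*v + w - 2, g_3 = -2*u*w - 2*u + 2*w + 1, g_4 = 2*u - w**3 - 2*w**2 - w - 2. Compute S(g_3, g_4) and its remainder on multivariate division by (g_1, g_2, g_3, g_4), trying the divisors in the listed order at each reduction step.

S(g_3, g_4) = u - 2*w**4 + w**3 - 2*w**2 + 2; remainder on division = -2*w**4 - w**3 - w**2 - 2*w - 2.

lcm(LM(g_3), LM(g_4)) = u*w.
S = (lcm/LT(g_3))·g_3 − (lcm/LT(g_4))·g_4 = u - 2*w**4 + w**3 - 2*w**2 + 2.
Reduce S modulo (g_1, g_2, g_3, g_4) in that order:
  leading term u: subtract (-2)·g_4 from u - 2*w**4 + w**3 - 2*w**2 + 2 → -2*w**4 - w**3 - w**2 - 2*w - 2
  leading term w**4: no divisor's leading term divides it; move -2*w**4 to the remainder.
  leading term w**3: no divisor's leading term divides it; move -w**3 to the remainder.
  leading term w**2: no divisor's leading term divides it; move -w**2 to the remainder.
  leading term w: no divisor's leading term divides it; move -2*w to the remainder.
  leading term 1: no divisor's leading term divides it; move -2 to the remainder.
The remainder -2*w**4 - w**3 - w**2 - 2*w - 2 is nonzero, so it would be added as the next basis element.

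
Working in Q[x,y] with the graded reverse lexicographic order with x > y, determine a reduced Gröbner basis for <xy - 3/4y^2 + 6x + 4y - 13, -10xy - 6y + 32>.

f_1 = xy - 3/4y^2 + 6x + 4y - 13, LT = xy.
f_2 = -10xy - 6y + 32, LT = xy.

S(f_1,f_2): lcm = xy. S = -3/4y^2 + 6x + 17/5y - 49/5.
  leading term y^2: no divisor's leading term divides it; move -3/4y^2 to the remainder.
  leading term x: no divisor's leading term divides it; move 6x to the remainder.
  leading term y: no divisor's leading term divides it; move 17/5y to the remainder.
  leading term 1: no divisor's leading term divides it; move -49/5 to the remainder.
  remainder -3/4y^2 + 6x + 17/5y - 49/5 ≠ 0; add g_3 = -3/4y^2 + 6x + 17/5y - 49/5 to the basis.

S(f_1,g_3): lcm = xy^2. S = -3/4y^3 + 8x^2 + 158/15xy + 4y^2 - 196/15x - 13y.
  leading term y^3: subtract (y)·g_3 from -3/4y^3 + 8x^2 + 158/15xy + 4y^2 - 196/15x - 13y → 8x^2 + 68/15xy + 3/5y^2 - 196/15x - 16/5y
  leading term x^2: no divisor's leading term divides it; move 8x^2 to the remainder.
  leading term xy: subtract (68/15)·f_1 from 68/15xy + 3/5y^2 - 196/15x - 16/5y → 4y^2 - 604/15x - 64/3y + 884/15
  leading term y^2: subtract (-16/3)·g_3 from 4y^2 - 604/15x - 64/3y + 884/15 → -124/15x - 16/5y + 20/3
  leading term x: no divisor's leading term divides it; move -124/15x to the remainder.
  leading term y: no divisor's leading term divides it; move -16/5y to the remainder.
  leading term 1: no divisor's leading term divides it; move 20/3 to the remainder.
  remainder 8x^2 - 124/15x - 16/5y + 20/3 ≠ 0; add g_4 = 8x^2 - 124/15x - 16/5y + 20/3 to the basis.

The other S-polynomials (S(f_2,g_3), S(f_1,g_4), S(f_2,g_4), S(g_3,g_4)) all reduce to 0 modulo the current basis, so we have a Gröbner basis.
Inter-reduce: drop elements whose leading term is divisible by another's, tail-reduce, and make monic.

G = {x^2 - 31/30x - 2/5y + 5/6, xy + 3/5y - 16/5, y^2 - 8x - 68/15y + 196/15}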